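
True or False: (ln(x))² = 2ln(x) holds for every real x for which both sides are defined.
Claim: (ln(x))² = 2ln(x).
Test a specific point where both sides are defined: x = 2.
LHS = (ln(x))² ≈ 0.4805
RHS = 2ln(x) ≈ 1.3863
Since 0.4805 ≠ 1.3863, the equation fails at this point, so it cannot hold for every real x for which both sides are defined.
2ln(x) equals ln(x²), which is not the same as (ln x)².

Conclusion: False.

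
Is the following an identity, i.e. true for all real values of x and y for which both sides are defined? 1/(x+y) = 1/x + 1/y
No, this is NOT an identity.

Claim: 1/(x+y) = 1/x + 1/y.
Test a specific point where both sides are defined: x = 3/2, y = 3/2.
LHS = 1/(x+y) ≈ 0.3333
RHS = 1/x + 1/y ≈ 1.3333
Since 0.3333 ≠ 1.3333, the equation fails at this point, so it cannot hold for all real values of x and y for which both sides are defined.
1/x + 1/y = (x+y)/(xy), which is not 1/(x+y).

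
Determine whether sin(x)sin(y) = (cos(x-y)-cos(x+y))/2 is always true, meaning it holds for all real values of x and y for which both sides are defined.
Yes, this is an identity.

Claim: sin(x)sin(y) = (cos(x-y)-cos(x+y))/2.
Reasoning: cos(x-y) = cos(x)cos(y) + sin(x)sin(y) and cos(x+y) = cos(x)cos(y) - sin(x)sin(y). Subtracting, cos(x-y) - cos(x+y) = 2sin(x)sin(y); divide by 2.
So the two sides agree for all real values of x and y for which both sides are defined.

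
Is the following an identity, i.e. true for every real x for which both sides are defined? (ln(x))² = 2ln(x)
No, this is NOT an identity.

Claim: (ln(x))² = 2ln(x).
Test a specific point where both sides are defined: x = 4.
LHS = (ln(x))² ≈ 1.9218
RHS = 2ln(x) ≈ 2.7726
Since 1.9218 ≠ 2.7726, the equation fails at this point, so it cannot hold for every real x for which both sides are defined.
2ln(x) equals ln(x²), which is not the same as (ln x)².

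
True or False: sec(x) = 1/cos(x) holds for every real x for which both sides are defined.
True.

Claim: sec(x) = 1/cos(x).
Reasoning: sec(x) is by definition the reciprocal of cos(x), wherever cos(x) ≠ 0.
So the two sides agree for every real x for which both sides are defined.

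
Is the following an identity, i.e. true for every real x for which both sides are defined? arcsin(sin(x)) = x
Claim: arcsin(sin(x)) = x.
Test a specific point where both sides are defined: x = 2π/3.
LHS = arcsin(sin(x)) ≈ 1.0472
RHS = x ≈ 2.0944
Since 1.0472 ≠ 2.0944, the equation fails at this point, so it cannot hold for every real x for which both sides are defined.
arcsin only returns values in [-π/2, π/2], so arcsin(sin(x)) = x holds only for x in that interval, not for all real x.

Conclusion: No, this is NOT an identity.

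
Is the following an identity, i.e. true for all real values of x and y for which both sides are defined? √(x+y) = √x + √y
No, this is NOT an identity.

Claim: √(x+y) = √x + √y.
Test a specific point where both sides are defined: x = 1/2, y = 1.
LHS = √(x+y) ≈ 1.2247
RHS = √x + √y ≈ 1.7071
Since 1.2247 ≠ 1.7071, the equation fails at this point, so it cannot hold for all real values of x and y for which both sides are defined.
Squaring the right side gives x + 2√(xy) + y, not x + y.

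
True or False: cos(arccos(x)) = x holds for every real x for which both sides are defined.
True.

Claim: cos(arccos(x)) = x.
Reasoning: For -1 ≤ x ≤ 1 (where arccos is defined), arccos(x) is by definition an angle whose cosine equals x. Taking the cosine of that angle returns x. (Note the other order, arccos(cos x) = x, is NOT an identity.)
So the two sides agree for every real x for which both sides are defined.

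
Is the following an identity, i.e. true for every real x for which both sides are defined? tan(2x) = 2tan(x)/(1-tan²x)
Claim: tan(2x) = 2tan(x)/(1-tan²x).
Reasoning: tan(2x) = sin(2x)/cos(2x) = 2sin(x)cos(x) / (cos²x - sin²x). Divide numerator and denominator by cos²x: 2tan(x) / (1 - tan²x).
So the two sides agree for every real x for which both sides are defined.

Conclusion: Yes, this is an identity.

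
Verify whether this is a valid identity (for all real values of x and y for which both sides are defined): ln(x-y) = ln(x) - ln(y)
No, this is NOT an identity.

Claim: ln(x-y) = ln(x) - ln(y).
Test a specific point where both sides are defined: x = 4, y = 1.
LHS = ln(x-y) ≈ 1.0986
RHS = ln(x) - ln(y) ≈ 1.3863
Since 1.0986 ≠ 1.3863, the equation fails at this point, so it cannot hold for all real values of x and y for which both sides are defined.
ln(x) - ln(y) = ln(x/y), not ln(x-y).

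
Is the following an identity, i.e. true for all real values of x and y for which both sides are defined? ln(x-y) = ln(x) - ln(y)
Claim: ln(x-y) = ln(x) - ln(y).
Test a specific point where both sides are defined: x = 5, y = 1.
LHS = ln(x-y) ≈ 1.3863
RHS = ln(x) - ln(y) ≈ 1.6094
Since 1.3863 ≠ 1.6094, the equation fails at this point, so it cannot hold for all real values of x and y for which both sides are defined.
ln(x) - ln(y) = ln(x/y), not ln(x-y).

Conclusion: No, this is NOT an identity.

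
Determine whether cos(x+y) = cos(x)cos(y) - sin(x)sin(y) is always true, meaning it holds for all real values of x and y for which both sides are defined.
Yes, this is an identity.

Claim: cos(x+y) = cos(x)cos(y) - sin(x)sin(y).
Reasoning: By Euler's formula e^(i(x+y)) = e^(ix)·e^(iy) = (cos x + i·sin x)(cos y + i·sin y). The real part of the left side is cos(x+y); the real part of the product is cos(x)cos(y) - sin(x)sin(y) (since i·i = -1).
So the two sides agree for all real values of x and y for which both sides are defined.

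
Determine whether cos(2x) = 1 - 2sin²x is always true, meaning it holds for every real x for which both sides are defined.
Yes, this is an identity.

Claim: cos(2x) = 1 - 2sin²x.
Reasoning: cos(2x) = cos²x - sin²x. Replace cos²x by 1 - sin²x: (1 - sin²x) - sin²x = 1 - 2sin²x.
So the two sides agree for every real x for which both sides are defined.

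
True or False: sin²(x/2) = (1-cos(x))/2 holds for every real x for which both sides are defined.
True.

Claim: sin²(x/2) = (1-cos(x))/2.
Reasoning: Use cos(2θ) = 1 - 2sin²θ with θ = x/2: cos(x) = 1 - 2sin²(x/2). Solving for sin²(x/2) gives (1 - cos(x))/2.
So the two sides agree for every real x for which both sides are defined.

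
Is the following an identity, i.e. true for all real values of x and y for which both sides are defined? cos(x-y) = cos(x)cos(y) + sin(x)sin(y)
Claim: cos(x-y) = cos(x)cos(y) + sin(x)sin(y).
Reasoning: Replace y by -y in cos(x+y) = cos(x)cos(y) - sin(x)sin(y) and use cos(-y) = cos(y), sin(-y) = -sin(y): cos(x-y) = cos(x)cos(y) + sin(x)sin(y).
So the two sides agree for all real values of x and y for which both sides are defined.

Conclusion: Yes, this is an identity.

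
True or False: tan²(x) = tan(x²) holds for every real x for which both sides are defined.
Claim: tan²(x) = tan(x²).
Test a specific point where both sides are defined: x = π/6.
LHS = tan²(x) ≈ 0.3333
RHS = tan(x²) ≈ 0.2812
Since 0.3333 ≠ 0.2812, the equation fails at this point, so it cannot hold for every real x for which both sides are defined.
tan²(x) means (tan x)², squaring the output; tan(x²) squares the input. These are different functions.

Conclusion: False.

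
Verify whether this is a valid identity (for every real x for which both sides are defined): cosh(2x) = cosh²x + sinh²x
Claim: cosh(2x) = cosh²x + sinh²x.
Reasoning: cosh²x = (e^(2x) + 2 + e^(-2x))/4 and sinh²x = (e^(2x) - 2 + e^(-2x))/4. Adding gives (2e^(2x) + 2e^(-2x))/4 = (e^(2x) + e^(-2x))/2 = cosh(2x).
So the two sides agree for every real x for which both sides are defined.

Conclusion: Yes, this is an identity.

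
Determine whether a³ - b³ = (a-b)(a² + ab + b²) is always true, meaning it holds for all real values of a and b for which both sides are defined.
Yes, this is an identity.

Claim: a³ - b³ = (a-b)(a² + ab + b²).
Reasoning: Expand the right side: (a-b)(a² + ab + b²) = a³ + a²b + ab² - a²b - ab² - b³ = a³ - b³ (the middle terms cancel in pairs).
So the two sides agree for all real values of a and b for which both sides are defined.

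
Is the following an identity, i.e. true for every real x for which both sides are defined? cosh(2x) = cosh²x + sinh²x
Claim: cosh(2x) = cosh²x + sinh²x.
Reasoning: cosh²x = (e^(2x) + 2 + e^(-2x))/4 and sinh²x = (e^(2x) - 2 + e^(-2x))/4. Adding gives (2e^(2x) + 2e^(-2x))/4 = (e^(2x) + e^(-2x))/2 = cosh(2x).
So the two sides agree for every real x for which both sides are defined.

Conclusion: Yes, this is an identity.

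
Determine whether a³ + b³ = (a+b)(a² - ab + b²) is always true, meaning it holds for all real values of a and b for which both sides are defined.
Claim: a³ + b³ = (a+b)(a² - ab + b²).
Reasoning: Expand the right side: (a+b)(a² - ab + b²) = a³ - a²b + ab² + a²b - ab² + b³ = a³ + b³ (the middle terms cancel in pairs).
So the two sides agree for all real values of a and b for which both sides are defined.

Conclusion: Yes, this is an identity.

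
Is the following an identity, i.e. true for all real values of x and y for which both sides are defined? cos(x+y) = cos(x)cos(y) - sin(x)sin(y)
Claim: cos(x+y) = cos(x)cos(y) - sin(x)sin(y).
Reasoning: By Euler's formula e^(i(x+y)) = e^(ix)·e^(iy) = (cos x + i·sin x)(cos y + i·sin y). The real part of the left side is cos(x+y); the real part of the product is cos(x)cos(y) - sin(x)sin(y) (since i·i = -1).
So the two sides agree for all real values of x and y for which both sides are defined.

Conclusion: Yes, this is an identity.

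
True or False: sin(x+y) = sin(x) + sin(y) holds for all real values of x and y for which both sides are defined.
Claim: sin(x+y) = sin(x) + sin(y).
Test a specific point where both sides are defined: x = 2π/3, y = π/2.
LHS = sin(x+y) ≈ -0.5000
RHS = sin(x) + sin(y) ≈ 1.8660
Since -0.5000 ≠ 1.8660, the equation fails at this point, so it cannot hold for all real values of x and y for which both sides are defined.
The correct expansion is sin(x+y) = sin(x)cos(y) + cos(x)sin(y); sine is not additive.

Conclusion: False.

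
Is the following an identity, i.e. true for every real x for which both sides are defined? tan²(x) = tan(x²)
Claim: tan²(x) = tan(x²).
Test a specific point where both sides are defined: x = π/4.
LHS = tan²(x) ≈ 1.0000
RHS = tan(x²) ≈ 0.7092
Since 1.0000 ≠ 0.7092, the equation fails at this point, so it cannot hold for every real x for which both sides are defined.
tan²(x) means (tan x)², squaring the output; tan(x²) squares the input. These are different functions.

Conclusion: No, this is NOT an identity.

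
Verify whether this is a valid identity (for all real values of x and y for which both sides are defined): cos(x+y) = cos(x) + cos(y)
No, this is NOT an identity.

Claim: cos(x+y) = cos(x) + cos(y).
Test a specific point where both sides are defined: x = -π/6, y = π/3.
LHS = cos(x+y) ≈ 0.8660
RHS = cos(x) + cos(y) ≈ 1.3660
Since 0.8660 ≠ 1.3660, the equation fails at this point, so it cannot hold for all real values of x and y for which both sides are defined.
The correct expansion is cos(x+y) = cos(x)cos(y) - sin(x)sin(y); cosine is not additive.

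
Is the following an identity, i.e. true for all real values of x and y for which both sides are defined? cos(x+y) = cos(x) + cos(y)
No, this is NOT an identity.

Claim: cos(x+y) = cos(x) + cos(y).
Test a specific point where both sides are defined: x = π/4, y = π/3.
LHS = cos(x+y) ≈ -0.2588
RHS = cos(x) + cos(y) ≈ 1.2071
Since -0.2588 ≠ 1.2071, the equation fails at this point, so it cannot hold for all real values of x and y for which both sides are defined.
The correct expansion is cos(x+y) = cos(x)cos(y) - sin(x)sin(y); cosine is not additive.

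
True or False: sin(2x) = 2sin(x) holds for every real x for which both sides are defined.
False.

Claim: sin(2x) = 2sin(x).
Test a specific point where both sides are defined: x = π/6.
LHS = sin(2x) ≈ 0.8660
RHS = 2sin(x) ≈ 1.0000
Since 0.8660 ≠ 1.0000, the equation fails at this point, so it cannot hold for every real x for which both sides are defined.
The correct double-angle formula is sin(2x) = 2sin(x)cos(x).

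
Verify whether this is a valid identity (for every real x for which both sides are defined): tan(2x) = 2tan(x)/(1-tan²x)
Yes, this is an identity.

Claim: tan(2x) = 2tan(x)/(1-tan²x).
Reasoning: tan(2x) = sin(2x)/cos(2x) = 2sin(x)cos(x) / (cos²x - sin²x). Divide numerator and denominator by cos²x: 2tan(x) / (1 - tan²x).
So the two sides agree for every real x for which both sides are defined.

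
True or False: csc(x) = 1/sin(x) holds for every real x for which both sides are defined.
Claim: csc(x) = 1/sin(x).
Reasoning: csc(x) is by definition the reciprocal of sin(x), wherever sin(x) ≠ 0.
So the two sides agree for every real x for which both sides are defined.

Conclusion: True.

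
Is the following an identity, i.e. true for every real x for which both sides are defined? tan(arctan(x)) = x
Yes, this is an identity.

Claim: tan(arctan(x)) = x.
Reasoning: For every real x, arctan(x) is by definition the angle in (-π/2, π/2) whose tangent equals x. Taking the tangent of that angle returns x.
So the two sides agree for every real x for which both sides are defined.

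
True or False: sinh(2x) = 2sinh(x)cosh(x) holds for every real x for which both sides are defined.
True.

Claim: sinh(2x) = 2sinh(x)cosh(x).
Reasoning: 2sinh(x)cosh(x) = 2 · (e^x - e^-x)/2 · (e^x + e^-x)/2 = (e^(2x) - e^(-2x))/2 = sinh(2x).
So the two sides agree for every real x for which both sides are defined.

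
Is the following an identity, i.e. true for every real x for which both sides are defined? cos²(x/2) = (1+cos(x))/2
Yes, this is an identity.

Claim: cos²(x/2) = (1+cos(x))/2.
Reasoning: Use cos(2θ) = 2cos²θ - 1 with θ = x/2: cos(x) = 2cos²(x/2) - 1. Solving for cos²(x/2) gives (1 + cos(x))/2.
So the two sides agree for every real x for which both sides are defined.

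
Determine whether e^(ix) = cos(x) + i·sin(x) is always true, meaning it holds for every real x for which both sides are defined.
Yes, this is an identity.

Claim: e^(ix) = cos(x) + i·sin(x).
Reasoning: Euler's formula. Expand e^(ix) = Σ (ix)^k / k!. Since i² = -1, the even-k terms are Σ (-1)^m x^(2m)/(2m)! = cos(x) and the odd-k terms are i · Σ (-1)^m x^(2m+1)/(2m+1)! = i·sin(x).
So the two sides agree for every real x for which both sides are defined.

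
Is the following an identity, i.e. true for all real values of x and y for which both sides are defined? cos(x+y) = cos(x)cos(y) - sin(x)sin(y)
Claim: cos(x+y) = cos(x)cos(y) - sin(x)sin(y).
Reasoning: By Euler's formula e^(i(x+y)) = e^(ix)·e^(iy) = (cos x + i·sin x)(cos y + i·sin y). The real part of the left side is cos(x+y); the real part of the product is cos(x)cos(y) - sin(x)sin(y) (since i·i = -1).
So the two sides agree for all real values of x and y for which both sides are defined.

Conclusion: Yes, this is an identity.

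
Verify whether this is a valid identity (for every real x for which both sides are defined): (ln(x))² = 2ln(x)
Claim: (ln(x))² = 2ln(x).
Test a specific point where both sides are defined: x = 4.
LHS = (ln(x))² ≈ 1.9218
RHS = 2ln(x) ≈ 2.7726
Since 1.9218 ≠ 2.7726, the equation fails at this point, so it cannot hold for every real x for which both sides are defined.
2ln(x) equals ln(x²), which is not the same as (ln x)².

Conclusion: No, this is NOT an identity.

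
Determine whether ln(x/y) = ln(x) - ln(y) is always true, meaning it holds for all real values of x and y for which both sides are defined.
Yes, this is an identity.

Claim: ln(x/y) = ln(x) - ln(y).
Reasoning: Both sides are simultaneously defined only when x, y > 0. Write x = e^p, y = e^q. Then x/y = e^(p-q), so ln(x/y) = p - q = ln(x) - ln(y).
So the two sides agree for all real values of x and y for which both sides are defined.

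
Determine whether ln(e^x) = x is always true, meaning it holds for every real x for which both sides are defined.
Yes, this is an identity.

Claim: ln(e^x) = x.
Reasoning: ln is the inverse of the exponential: ln(e^x) asks for the exponent p with e^p = e^x, and since e^p is one-to-one that exponent is p = x.
So the two sides agree for every real x for which both sides are defined.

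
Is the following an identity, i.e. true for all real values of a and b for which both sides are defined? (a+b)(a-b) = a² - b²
Claim: (a+b)(a-b) = a² - b².
Reasoning: Expand: (a+b)(a-b) = a² - ab + ba - b² = a² - b² (the cross terms cancel).
So the two sides agree for all real values of a and b for which both sides are defined.

Conclusion: Yes, this is an identity.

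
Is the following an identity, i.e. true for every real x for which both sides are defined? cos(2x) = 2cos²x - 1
Claim: cos(2x) = 2cos²x - 1.
Reasoning: cos(2x) = cos²x - sin²x. Replace sin²x by 1 - cos²x: cos²x - (1 - cos²x) = 2cos²x - 1.
So the two sides agree for every real x for which both sides are defined.

Conclusion: Yes, this is an identity.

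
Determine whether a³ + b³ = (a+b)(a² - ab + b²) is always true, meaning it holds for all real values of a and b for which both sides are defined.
Yes, this is an identity.

Claim: a³ + b³ = (a+b)(a² - ab + b²).
Reasoning: Expand the right side: (a+b)(a² - ab + b²) = a³ - a²b + ab² + a²b - ab² + b³ = a³ + b³ (the middle terms cancel in pairs).
So the two sides agree for all real values of a and b for which both sides are defined.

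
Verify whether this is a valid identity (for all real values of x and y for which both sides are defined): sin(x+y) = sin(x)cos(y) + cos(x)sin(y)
Yes, this is an identity.

Claim: sin(x+y) = sin(x)cos(y) + cos(x)sin(y).
Reasoning: By Euler's formula e^(i(x+y)) = e^(ix)·e^(iy) = (cos x + i·sin x)(cos y + i·sin y). The imaginary part of the left side is sin(x+y); the imaginary part of the product is sin(x)cos(y) + cos(x)sin(y).
So the two sides agree for all real values of x and y for which both sides are defined.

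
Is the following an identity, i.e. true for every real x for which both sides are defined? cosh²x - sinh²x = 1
Yes, this is an identity.

Claim: cosh²x - sinh²x = 1.
Reasoning: With cosh(x) = (e^x + e^-x)/2 and sinh(x) = (e^x - e^-x)/2: cosh²x = (e^(2x) + 2 + e^(-2x))/4 and sinh²x = (e^(2x) - 2 + e^(-2x))/4. Subtracting leaves 4/4 = 1.
So the two sides agree for every real x for which both sides are defined.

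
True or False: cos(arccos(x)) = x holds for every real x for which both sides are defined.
True.

Claim: cos(arccos(x)) = x.
Reasoning: For -1 ≤ x ≤ 1 (where arccos is defined), arccos(x) is by definition an angle whose cosine equals x. Taking the cosine of that angle returns x. (Note the other order, arccos(cos x) = x, is NOT an identity.)
So the two sides agree for every real x for which both sides are defined.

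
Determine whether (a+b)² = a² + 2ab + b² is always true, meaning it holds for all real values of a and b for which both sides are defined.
Yes, this is an identity.

Claim: (a+b)² = a² + 2ab + b².
Reasoning: Expand: (a+b)² = (a+b)(a+b) = a·a + a·b + b·a + b·b = a² + 2ab + b².
So the two sides agree for all real values of a and b for which both sides are defined.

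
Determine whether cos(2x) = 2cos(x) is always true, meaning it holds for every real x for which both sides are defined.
Claim: cos(2x) = 2cos(x).
Test a specific point where both sides are defined: x = 3π/4.
LHS = cos(2x) ≈ 0.0000
RHS = 2cos(x) ≈ -1.4142
Since 0.0000 ≠ -1.4142, the equation fails at this point, so it cannot hold for every real x for which both sides are defined.
The correct double-angle formula is cos(2x) = cos²x - sin²x.

Conclusion: No, this is NOT an identity.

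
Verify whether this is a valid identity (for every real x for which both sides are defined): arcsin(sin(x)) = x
Claim: arcsin(sin(x)) = x.
Test a specific point where both sides are defined: x = π.
LHS = arcsin(sin(x)) ≈ 0.0000
RHS = x ≈ 3.1416
Since 0.0000 ≠ 3.1416, the equation fails at this point, so it cannot hold for every real x for which both sides are defined.
arcsin only returns values in [-π/2, π/2], so arcsin(sin(x)) = x holds only for x in that interval, not for all real x.

Conclusion: No, this is NOT an identity.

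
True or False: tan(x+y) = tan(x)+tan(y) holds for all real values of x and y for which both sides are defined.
False.

Claim: tan(x+y) = tan(x)+tan(y).
Test a specific point where both sides are defined: x = π/3, y = 3π/4.
LHS = tan(x+y) ≈ 0.2679
RHS = tan(x)+tan(y) ≈ 0.7321
Since 0.2679 ≠ 0.7321, the equation fails at this point, so it cannot hold for all real values of x and y for which both sides are defined.
The correct formula is tan(x+y) = (tan(x) + tan(y))/(1 - tan(x)tan(y)).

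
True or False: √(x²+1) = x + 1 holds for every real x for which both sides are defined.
False.

Claim: √(x²+1) = x + 1.
Test a specific point where both sides are defined: x = 2.
LHS = √(x²+1) ≈ 2.2361
RHS = x + 1 ≈ 3.0000
Since 2.2361 ≠ 3.0000, the equation fails at this point, so it cannot hold for every real x for which both sides are defined.
(x+1)² = x² + 2x + 1 ≠ x² + 1 unless x = 0.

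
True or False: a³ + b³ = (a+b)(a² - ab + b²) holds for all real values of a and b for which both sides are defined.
Claim: a³ + b³ = (a+b)(a² - ab + b²).
Reasoning: Expand the right side: (a+b)(a² - ab + b²) = a³ - a²b + ab² + a²b - ab² + b³ = a³ + b³ (the middle terms cancel in pairs).
So the two sides agree for all real values of a and b for which both sides are defined.

Conclusion: True.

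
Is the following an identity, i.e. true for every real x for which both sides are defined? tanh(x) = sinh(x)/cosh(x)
Yes, this is an identity.

Claim: tanh(x) = sinh(x)/cosh(x).
Reasoning: tanh(x) is defined as sinh(x)/cosh(x) = (e^x - e^-x)/(e^x + e^-x); cosh(x) ≥ 1 is never zero, so this holds for every real x.
So the two sides agree for every real x for which both sides are defined.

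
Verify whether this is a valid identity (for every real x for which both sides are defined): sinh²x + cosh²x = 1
Claim: sinh²x + cosh²x = 1.
Test a specific point where both sides are defined: x = 1/2.
LHS = sinh²x + cosh²x ≈ 1.5431
RHS = 1 ≈ 1.0000
Since 1.5431 ≠ 1.0000, the equation fails at this point, so it cannot hold for every real x for which both sides are defined.
The correct hyperbolic identity is cosh²x - sinh²x = 1 (a difference); the sum sinh²x + cosh²x equals cosh(2x).

Conclusion: No, this is NOT an identity.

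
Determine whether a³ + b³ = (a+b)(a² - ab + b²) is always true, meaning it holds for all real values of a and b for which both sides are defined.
Claim: a³ + b³ = (a+b)(a² - ab + b²).
Reasoning: Expand the right side: (a+b)(a² - ab + b²) = a³ - a²b + ab² + a²b - ab² + b³ = a³ + b³ (the middle terms cancel in pairs).
So the two sides agree for all real values of a and b for which both sides are defined.

Conclusion: Yes, this is an identity.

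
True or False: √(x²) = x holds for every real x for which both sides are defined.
False.

Claim: √(x²) = x.
Test a specific point where both sides are defined: x = -2.
LHS = √(x²) ≈ 2.0000
RHS = x ≈ -2.0000
Since 2.0000 ≠ -2.0000, the equation fails at this point, so it cannot hold for every real x for which both sides are defined.
√(x²) = |x|, which differs from x whenever x < 0 (both sides are defined for every real x).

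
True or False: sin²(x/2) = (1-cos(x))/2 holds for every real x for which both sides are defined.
Claim: sin²(x/2) = (1-cos(x))/2.
Reasoning: Use cos(2θ) = 1 - 2sin²θ with θ = x/2: cos(x) = 1 - 2sin²(x/2). Solving for sin²(x/2) gives (1 - cos(x))/2.
So the two sides agree for every real x for which both sides are defined.

Conclusion: True.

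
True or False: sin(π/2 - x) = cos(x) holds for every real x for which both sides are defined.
True.

Claim: sin(π/2 - x) = cos(x).
Reasoning: Use sin(u - v) = sin(u)cos(v) - cos(u)sin(v) with u = π/2, v = x: sin(π/2)cos(x) - cos(π/2)sin(x) = 1·cos(x) - 0·sin(x) = cos(x).
So the two sides agree for every real x for which both sides are defined.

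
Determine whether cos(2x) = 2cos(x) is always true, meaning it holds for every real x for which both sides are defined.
No, this is NOT an identity.

Claim: cos(2x) = 2cos(x).
Test a specific point where both sides are defined: x = π.
LHS = cos(2x) ≈ 1.0000
RHS = 2cos(x) ≈ -2.0000
Since 1.0000 ≠ -2.0000, the equation fails at this point, so it cannot hold for every real x for which both sides are defined.
The correct double-angle formula is cos(2x) = cos²x - sin²x.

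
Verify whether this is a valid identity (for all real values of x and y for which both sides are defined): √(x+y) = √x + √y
Claim: √(x+y) = √x + √y.
Test a specific point where both sides are defined: x = 4, y = 3.
LHS = √(x+y) ≈ 2.6458
RHS = √x + √y ≈ 3.7321
Since 2.6458 ≠ 3.7321, the equation fails at this point, so it cannot hold for all real values of x and y for which both sides are defined.
Squaring the right side gives x + 2√(xy) + y, not x + y.

Conclusion: No, this is NOT an identity.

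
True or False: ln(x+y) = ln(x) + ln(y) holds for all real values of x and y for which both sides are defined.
Claim: ln(x+y) = ln(x) + ln(y).
Test a specific point where both sides are defined: x = 1/2, y = 4.
LHS = ln(x+y) ≈ 1.5041
RHS = ln(x) + ln(y) ≈ 0.6931
Since 1.5041 ≠ 0.6931, the equation fails at this point, so it cannot hold for all real values of x and y for which both sides are defined.
ln(x) + ln(y) = ln(xy), not ln(x+y).

Conclusion: False.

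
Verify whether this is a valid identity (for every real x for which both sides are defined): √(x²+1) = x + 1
Claim: √(x²+1) = x + 1.
Test a specific point where both sides are defined: x = 4.
LHS = √(x²+1) ≈ 4.1231
RHS = x + 1 ≈ 5.0000
Since 4.1231 ≠ 5.0000, the equation fails at this point, so it cannot hold for every real x for which both sides are defined.
(x+1)² = x² + 2x + 1 ≠ x² + 1 unless x = 0.

Conclusion: No, this is NOT an identity.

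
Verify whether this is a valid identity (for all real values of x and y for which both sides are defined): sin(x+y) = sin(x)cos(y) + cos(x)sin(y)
Claim: sin(x+y) = sin(x)cos(y) + cos(x)sin(y).
Reasoning: By Euler's formula e^(i(x+y)) = e^(ix)·e^(iy) = (cos x + i·sin x)(cos y + i·sin y). The imaginary part of the left side is sin(x+y); the imaginary part of the product is sin(x)cos(y) + cos(x)sin(y).
So the two sides agree for all real values of x and y for which both sides are defined.

Conclusion: Yes, this is an identity.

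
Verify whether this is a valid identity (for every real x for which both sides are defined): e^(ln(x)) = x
Claim: e^(ln(x)) = x.
Reasoning: For x > 0, ln(x) is by definition the exponent p such that e^p = x. Raising e to that exponent therefore returns x: e^(ln x) = x.
So the two sides agree for every real x for which both sides are defined.

Conclusion: Yes, this is an identity.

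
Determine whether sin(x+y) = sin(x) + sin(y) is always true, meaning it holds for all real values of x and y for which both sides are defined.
No, this is NOT an identity.

Claim: sin(x+y) = sin(x) + sin(y).
Test a specific point where both sides are defined: x = 3π/4, y = -π/3.
LHS = sin(x+y) ≈ 0.9659
RHS = sin(x) + sin(y) ≈ -0.1589
Since 0.9659 ≠ -0.1589, the equation fails at this point, so it cannot hold for all real values of x and y for which both sides are defined.
The correct expansion is sin(x+y) = sin(x)cos(y) + cos(x)sin(y); sine is not additive.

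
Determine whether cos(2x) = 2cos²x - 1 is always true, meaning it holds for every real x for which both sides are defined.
Yes, this is an identity.

Claim: cos(2x) = 2cos²x - 1.
Reasoning: cos(2x) = cos²x - sin²x. Replace sin²x by 1 - cos²x: cos²x - (1 - cos²x) = 2cos²x - 1.
So the two sides agree for every real x for which both sides are defined.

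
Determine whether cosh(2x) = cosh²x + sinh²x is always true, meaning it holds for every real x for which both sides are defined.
Yes, this is an identity.

Claim: cosh(2x) = cosh²x + sinh²x.
Reasoning: cosh²x = (e^(2x) + 2 + e^(-2x))/4 and sinh²x = (e^(2x) - 2 + e^(-2x))/4. Adding gives (2e^(2x) + 2e^(-2x))/4 = (e^(2x) + e^(-2x))/2 = cosh(2x).
So the two sides agree for every real x for which both sides are defined.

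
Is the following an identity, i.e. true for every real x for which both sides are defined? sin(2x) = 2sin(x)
No, this is NOT an identity.

Claim: sin(2x) = 2sin(x).
Test a specific point where both sides are defined: x = 3π/4.
LHS = sin(2x) ≈ -1.0000
RHS = 2sin(x) ≈ 1.4142
Since -1.0000 ≠ 1.4142, the equation fails at this point, so it cannot hold for every real x for which both sides are defined.
The correct double-angle formula is sin(2x) = 2sin(x)cos(x).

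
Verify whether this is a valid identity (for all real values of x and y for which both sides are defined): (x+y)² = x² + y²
Claim: (x+y)² = x² + y².
Test a specific point where both sides are defined: x = 3/2, y = 1.
LHS = (x+y)² ≈ 6.2500
RHS = x² + y² ≈ 3.2500
Since 6.2500 ≠ 3.2500, the equation fails at this point, so it cannot hold for all real values of x and y for which both sides are defined.
The correct expansion is (x+y)² = x² + 2xy + y²; the cross term 2xy is missing.

Conclusion: No, this is NOT an identity.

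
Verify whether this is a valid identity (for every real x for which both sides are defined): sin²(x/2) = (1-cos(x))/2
Claim: sin²(x/2) = (1-cos(x))/2.
Reasoning: Use cos(2θ) = 1 - 2sin²θ with θ = x/2: cos(x) = 1 - 2sin²(x/2). Solving for sin²(x/2) gives (1 - cos(x))/2.
So the two sides agree for every real x for which both sides are defined.

Conclusion: Yes, this is an identity.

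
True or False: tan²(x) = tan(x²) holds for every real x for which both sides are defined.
Claim: tan²(x) = tan(x²).
Test a specific point where both sides are defined: x = π/6.
LHS = tan²(x) ≈ 0.3333
RHS = tan(x²) ≈ 0.2812
Since 0.3333 ≠ 0.2812, the equation fails at this point, so it cannot hold for every real x for which both sides are defined.
tan²(x) means (tan x)², squaring the output; tan(x²) squares the input. These are different functions.

Conclusion: False.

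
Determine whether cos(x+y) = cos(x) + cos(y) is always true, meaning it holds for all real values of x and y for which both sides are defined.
No, this is NOT an identity.

Claim: cos(x+y) = cos(x) + cos(y).
Test a specific point where both sides are defined: x = -π/2, y = π.
LHS = cos(x+y) ≈ 0.0000
RHS = cos(x) + cos(y) ≈ -1.0000
Since 0.0000 ≠ -1.0000, the equation fails at this point, so it cannot hold for all real values of x and y for which both sides are defined.
The correct expansion is cos(x+y) = cos(x)cos(y) - sin(x)sin(y); cosine is not additive.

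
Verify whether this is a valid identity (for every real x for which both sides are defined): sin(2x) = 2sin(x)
No, this is NOT an identity.

Claim: sin(2x) = 2sin(x).
Test a specific point where both sides are defined: x = 3π/4.
LHS = sin(2x) ≈ -1.0000
RHS = 2sin(x) ≈ 1.4142
Since -1.0000 ≠ 1.4142, the equation fails at this point, so it cannot hold for every real x for which both sides are defined.
The correct double-angle formula is sin(2x) = 2sin(x)cos(x).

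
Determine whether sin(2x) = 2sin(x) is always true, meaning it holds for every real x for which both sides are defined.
No, this is NOT an identity.

Claim: sin(2x) = 2sin(x).
Test a specific point where both sides are defined: x = π/2.
LHS = sin(2x) ≈ 0.0000
RHS = 2sin(x) ≈ 2.0000
Since 0.0000 ≠ 2.0000, the equation fails at this point, so it cannot hold for every real x for which both sides are defined.
The correct double-angle formula is sin(2x) = 2sin(x)cos(x).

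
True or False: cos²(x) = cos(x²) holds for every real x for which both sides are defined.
False.

Claim: cos²(x) = cos(x²).
Test a specific point where both sides are defined: x = -π/6.
LHS = cos²(x) ≈ 0.7500
RHS = cos(x²) ≈ 0.9627
Since 0.7500 ≠ 0.9627, the equation fails at this point, so it cannot hold for every real x for which both sides are defined.
cos²(x) means (cos x)², squaring the output; cos(x²) squares the input. These are different functions.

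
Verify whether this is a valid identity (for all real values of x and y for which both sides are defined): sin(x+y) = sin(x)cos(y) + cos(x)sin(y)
Claim: sin(x+y) = sin(x)cos(y) + cos(x)sin(y).
Reasoning: By Euler's formula e^(i(x+y)) = e^(ix)·e^(iy) = (cos x + i·sin x)(cos y + i·sin y). The imaginary part of the left side is sin(x+y); the imaginary part of the product is sin(x)cos(y) + cos(x)sin(y).
So the two sides agree for all real values of x and y for which both sides are defined.

Conclusion: Yes, this is an identity.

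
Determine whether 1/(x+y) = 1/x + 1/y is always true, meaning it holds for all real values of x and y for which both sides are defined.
No, this is NOT an identity.

Claim: 1/(x+y) = 1/x + 1/y.
Test a specific point where both sides are defined: x = 5, y = 1/2.
LHS = 1/(x+y) ≈ 0.1818
RHS = 1/x + 1/y ≈ 2.2000
Since 0.1818 ≠ 2.2000, the equation fails at this point, so it cannot hold for all real values of x and y for which both sides are defined.
1/x + 1/y = (x+y)/(xy), which is not 1/(x+y).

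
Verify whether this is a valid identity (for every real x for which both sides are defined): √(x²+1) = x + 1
Claim: √(x²+1) = x + 1.
Test a specific point where both sides are defined: x = 5.
LHS = √(x²+1) ≈ 5.0990
RHS = x + 1 ≈ 6.0000
Since 5.0990 ≠ 6.0000, the equation fails at this point, so it cannot hold for every real x for which both sides are defined.
(x+1)² = x² + 2x + 1 ≠ x² + 1 unless x = 0.

Conclusion: No, this is NOT an identity.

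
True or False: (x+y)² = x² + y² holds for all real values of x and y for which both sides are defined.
Claim: (x+y)² = x² + y².
Test a specific point where both sides are defined: x = -2, y = 3/2.
LHS = (x+y)² ≈ 0.2500
RHS = x² + y² ≈ 6.2500
Since 0.2500 ≠ 6.2500, the equation fails at this point, so it cannot hold for all real values of x and y for which both sides are defined.
The correct expansion is (x+y)² = x² + 2xy + y²; the cross term 2xy is missing.

Conclusion: False.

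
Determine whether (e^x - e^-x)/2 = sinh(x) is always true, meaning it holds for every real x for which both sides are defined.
Yes, this is an identity.

Claim: (e^x - e^-x)/2 = sinh(x).
Reasoning: This is exactly the definition of the hyperbolic sine: sinh(x) := (e^x - e^-x)/2.
So the two sides agree for every real x for which both sides are defined.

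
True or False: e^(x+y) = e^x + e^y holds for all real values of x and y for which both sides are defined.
False.

Claim: e^(x+y) = e^x + e^y.
Test a specific point where both sides are defined: x = 4, y = -3.
LHS = e^(x+y) ≈ 2.7183
RHS = e^x + e^y ≈ 54.6479
Since 2.7183 ≠ 54.6479, the equation fails at this point, so it cannot hold for all real values of x and y for which both sides are defined.
The correct rule is e^(x+y) = e^x · e^y (a product, not a sum).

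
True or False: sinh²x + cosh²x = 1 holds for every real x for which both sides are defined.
False.

Claim: sinh²x + cosh²x = 1.
Test a specific point where both sides are defined: x = 4.
LHS = sinh²x + cosh²x ≈ 1490.4792
RHS = 1 ≈ 1.0000
Since 1490.4792 ≠ 1.0000, the equation fails at this point, so it cannot hold for every real x for which both sides are defined.
The correct hyperbolic identity is cosh²x - sinh²x = 1 (a difference); the sum sinh²x + cosh²x equals cosh(2x).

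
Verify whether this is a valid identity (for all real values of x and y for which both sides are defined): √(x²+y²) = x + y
No, this is NOT an identity.

Claim: √(x²+y²) = x + y.
Test a specific point where both sides are defined: x = -2, y = 3/2.
LHS = √(x²+y²) ≈ 2.5000
RHS = x + y ≈ -0.5000
Since 2.5000 ≠ -0.5000, the equation fails at this point, so it cannot hold for all real values of x and y for which both sides are defined.
(x+y)² = x² + 2xy + y², not x² + y², so the square root does not split this way.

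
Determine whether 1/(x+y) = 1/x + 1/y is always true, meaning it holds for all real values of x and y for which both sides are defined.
No, this is NOT an identity.

Claim: 1/(x+y) = 1/x + 1/y.
Test a specific point where both sides are defined: x = 4, y = 2.
LHS = 1/(x+y) ≈ 0.1667
RHS = 1/x + 1/y ≈ 0.7500
Since 0.1667 ≠ 0.7500, the equation fails at this point, so it cannot hold for all real values of x and y for which both sides are defined.
1/x + 1/y = (x+y)/(xy), which is not 1/(x+y).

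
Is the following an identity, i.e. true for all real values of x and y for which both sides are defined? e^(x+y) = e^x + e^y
No, this is NOT an identity.

Claim: e^(x+y) = e^x + e^y.
Test a specific point where both sides are defined: x = 1/2, y = 3/2.
LHS = e^(x+y) ≈ 7.3891
RHS = e^x + e^y ≈ 6.1304
Since 7.3891 ≠ 6.1304, the equation fails at this point, so it cannot hold for all real values of x and y for which both sides are defined.
The correct rule is e^(x+y) = e^x · e^y (a product, not a sum).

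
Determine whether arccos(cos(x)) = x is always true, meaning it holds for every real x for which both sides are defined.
Claim: arccos(cos(x)) = x.
Test a specific point where both sides are defined: x = -π/4.
LHS = arccos(cos(x)) ≈ 0.7854
RHS = x ≈ -0.7854
Since 0.7854 ≠ -0.7854, the equation fails at this point, so it cannot hold for every real x for which both sides are defined.
arccos only returns values in [0, π], so arccos(cos(x)) = x holds only for x in that interval, not for all real x.

Conclusion: No, this is NOT an identity.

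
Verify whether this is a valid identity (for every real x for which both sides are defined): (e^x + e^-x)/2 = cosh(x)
Yes, this is an identity.

Claim: (e^x + e^-x)/2 = cosh(x).
Reasoning: This is exactly the definition of the hyperbolic cosine: cosh(x) := (e^x + e^-x)/2.
So the two sides agree for every real x for which both sides are defined.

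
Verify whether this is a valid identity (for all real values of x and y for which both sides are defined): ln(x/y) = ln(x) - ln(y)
Yes, this is an identity.

Claim: ln(x/y) = ln(x) - ln(y).
Reasoning: Both sides are simultaneously defined only when x, y > 0. Write x = e^p, y = e^q. Then x/y = e^(p-q), so ln(x/y) = p - q = ln(x) - ln(y).
So the two sides agree for all real values of x and y for which both sides are defined.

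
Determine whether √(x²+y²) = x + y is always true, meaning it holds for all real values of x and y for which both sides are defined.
No, this is NOT an identity.

Claim: √(x²+y²) = x + y.
Test a specific point where both sides are defined: x = -2, y = 4.
LHS = √(x²+y²) ≈ 4.4721
RHS = x + y ≈ 2.0000
Since 4.4721 ≠ 2.0000, the equation fails at this point, so it cannot hold for all real values of x and y for which both sides are defined.
(x+y)² = x² + 2xy + y², not x² + y², so the square root does not split this way.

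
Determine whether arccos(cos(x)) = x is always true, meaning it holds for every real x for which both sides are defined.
No, this is NOT an identity.

Claim: arccos(cos(x)) = x.
Test a specific point where both sides are defined: x = -π/2.
LHS = arccos(cos(x)) ≈ 1.5708
RHS = x ≈ -1.5708
Since 1.5708 ≠ -1.5708, the equation fails at this point, so it cannot hold for every real x for which both sides are defined.
arccos only returns values in [0, π], so arccos(cos(x)) = x holds only for x in that interval, not for all real x.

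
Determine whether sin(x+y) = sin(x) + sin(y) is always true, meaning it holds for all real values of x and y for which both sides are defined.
Claim: sin(x+y) = sin(x) + sin(y).
Test a specific point where both sides are defined: x = 2π/3, y = π/3.
LHS = sin(x+y) ≈ 0.0000
RHS = sin(x) + sin(y) ≈ 1.7321
Since 0.0000 ≠ 1.7321, the equation fails at this point, so it cannot hold for all real values of x and y for which both sides are defined.
The correct expansion is sin(x+y) = sin(x)cos(y) + cos(x)sin(y); sine is not additive.

Conclusion: No, this is NOT an identity.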